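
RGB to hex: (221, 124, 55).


R = 221 → DD (hex)
G = 124 → 7C (hex)
B = 55 → 37 (hex)
Hex = #DD7C37


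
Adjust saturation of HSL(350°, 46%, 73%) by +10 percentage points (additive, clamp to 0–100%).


Original S = 46%
Adjustment = +10 percentage points
New S = 46 + (10) = 56
Clamp to [0, 100] → 56
= HSL(350°, 56%, 73%)


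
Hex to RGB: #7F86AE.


7F → 127 (R)
86 → 134 (G)
AE → 174 (B)
= RGB(127, 134, 174)


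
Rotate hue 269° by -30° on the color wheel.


New hue = (H + rotation) mod 360
New hue = (269 -30) mod 360
= 239 mod 360
= 239°


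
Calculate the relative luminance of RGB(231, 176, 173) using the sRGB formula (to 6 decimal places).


Linearize each channel (sRGB transfer function): c = v/255; c_lin = c/12.92 if c ≤ 0.04045, else ((c+0.055)/1.055)^2.4
  R: 231/255 ≈ 0.905882 > 0.04045 → ((0.905882+0.055)/1.055)^2.4 ≈ 0.799103
  G: 176/255 ≈ 0.690196 > 0.04045 → ((0.690196+0.055)/1.055)^2.4 ≈ 0.434154
  B: 173/255 ≈ 0.678431 > 0.04045 → ((0.678431+0.055)/1.055)^2.4 ≈ 0.417885
R_lin = 0.799103, G_lin = 0.434154, B_lin = 0.417885
L = 0.2126×R + 0.7152×G + 0.0722×B
L = 0.2126×0.799103 + 0.7152×0.434154 + 0.0722×0.417885
L ≈ 0.510567


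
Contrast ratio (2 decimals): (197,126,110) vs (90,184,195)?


Linearize each sRGB channel c=v/255: c/12.92 if c ≤ 0.04045 else ((c+0.055)/1.055)^2.4
L = 0.2126×R_lin + 0.7152×G_lin + 0.0722×B_lin
Color 1 (197,126,110):
  R=197: 197/255≈0.7725 > 0.04045 → ((0.7725+0.055)/1.055)^2.4 ≈ 0.55834
  G=126: 126/255≈0.4941 > 0.04045 → ((0.4941+0.055)/1.055)^2.4 ≈ 0.20864
  B=110: 110/255≈0.4314 > 0.04045 → ((0.4314+0.055)/1.055)^2.4 ≈ 0.15593
  L1 = 0.2126×0.55834 + 0.7152×0.20864 + 0.0722×0.15593 ≈ 0.27918
Color 2 (90,184,195):
  R=90: 90/255≈0.3529 > 0.04045 → ((0.3529+0.055)/1.055)^2.4 ≈ 0.10224
  G=184: 184/255≈0.7216 > 0.04045 → ((0.7216+0.055)/1.055)^2.4 ≈ 0.47932
  B=195: 195/255≈0.7647 > 0.04045 → ((0.7647+0.055)/1.055)^2.4 ≈ 0.54572
  L2 = 0.2126×0.10224 + 0.7152×0.47932 + 0.0722×0.54572 ≈ 0.40395
Lighter = 0.40395, Darker = 0.27918
Ratio = (L_lighter + 0.05) / (L_darker + 0.05)
Ratio = (0.40395 + 0.05) / (0.27918 + 0.05) = 0.45395 / 0.32918 ≈ 1.3790
Ratio ≈ 1.38:1


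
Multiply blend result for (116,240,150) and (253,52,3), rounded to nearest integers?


Multiply: C = A×B/255, rounded to nearest integer
R: 116×253/255 = 29348/255 ≈ 115.090 → 115
G: 240×52/255 = 12480/255 ≈ 48.941 → 49
B: 150×3/255 = 450/255 ≈ 1.765 → 2
= RGB(115, 49, 2)


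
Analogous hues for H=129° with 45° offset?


Base hue: 129°
Left analog: (129 - 45) mod 360 = 84°
Right analog: (129 + 45) mod 360 = 174°
Analogous hues = 84° and 174°


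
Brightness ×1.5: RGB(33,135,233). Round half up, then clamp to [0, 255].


Multiply each channel by 1.5, round half up, clamp to [0, 255]
R: 33×1.5 = 49.5 → round → 50
G: 135×1.5 = 202.5 → round → 203
B: 233×1.5 = 349.5 → round → 350 → clamp → 255
= RGB(50, 203, 255)


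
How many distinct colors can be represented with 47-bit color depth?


Colors = 2^bits = 2^47
= 140,737,488,355,328 colors


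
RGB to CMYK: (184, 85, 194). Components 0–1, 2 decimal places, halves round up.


R'=184/255≈0.7216, G'=85/255≈0.3333, B'=194/255≈0.7608
K = 1 - max(R',G',B') = 1 - 194/255 = 61/255 = 0.23921… → 0.24
(1-R'-K)/(1-K) simplifies to (max-R)/max with max = 194:
C = (194-184)/194 = 10/194 = 0.05154… → 0.05
M = (194-85)/194 = 109/194 = 0.56185… → 0.56
Y = (194-194)/194 = 0/194 = 0 → 0.00
= CMYK(0.05, 0.56, 0.00, 0.24)


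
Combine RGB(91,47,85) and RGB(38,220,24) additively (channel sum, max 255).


Additive: each channel = min(255, C₁+C₂)
R: 91+38 = 129 → 129
G: 47+220 = 267 → 255
B: 85+24 = 109 → 109
= RGB(129, 255, 109)


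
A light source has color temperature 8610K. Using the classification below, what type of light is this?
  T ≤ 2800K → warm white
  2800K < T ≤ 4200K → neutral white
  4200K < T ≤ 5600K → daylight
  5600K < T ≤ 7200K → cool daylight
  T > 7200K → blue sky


Temperature: 8610K
8610K > 7200K → blue sky
Classification: blue sky


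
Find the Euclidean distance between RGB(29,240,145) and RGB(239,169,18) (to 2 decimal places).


d = √[(R₁-R₂)² + (G₁-G₂)² + (B₁-B₂)²]
d = √[(29-239)² + (240-169)² + (145-18)²]
d = √[44100 + 5041 + 16129]
d = √65270
d ≈ 255.48


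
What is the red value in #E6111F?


Color: #E6111F
R = E6 = 230
G = 11 = 17
B = 1F = 31
Red = 230


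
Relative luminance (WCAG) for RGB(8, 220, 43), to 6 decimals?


Linearize each channel (sRGB transfer function): c = v/255; c_lin = c/12.92 if c ≤ 0.04045, else ((c+0.055)/1.055)^2.4
  R: 8/255 ≈ 0.031373 ≤ 0.04045 → 0.031373/12.92 ≈ 0.002428
  G: 220/255 ≈ 0.862745 > 0.04045 → ((0.862745+0.055)/1.055)^2.4 ≈ 0.715694
  B: 43/255 ≈ 0.168627 > 0.04045 → ((0.168627+0.055)/1.055)^2.4 ≈ 0.024158
R_lin = 0.002428, G_lin = 0.715694, B_lin = 0.024158
L = 0.2126×R + 0.7152×G + 0.0722×B
L = 0.2126×0.002428 + 0.7152×0.715694 + 0.0722×0.024158
L ≈ 0.514124


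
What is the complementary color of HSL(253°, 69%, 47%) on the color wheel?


Complement = opposite side of color wheel = hue + 180°
H' = (253 + 180) mod 360 = 73°
S and L unchanged.
= HSL(73°, 69%, 47%)


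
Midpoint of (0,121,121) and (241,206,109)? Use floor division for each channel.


Midpoint: each channel = ⌊(C₁+C₂)/2⌋
R: ⌊(0+241)/2⌋ = 120
G: ⌊(121+206)/2⌋ = 163
B: ⌊(121+109)/2⌋ = 115
= RGB(120, 163, 115)


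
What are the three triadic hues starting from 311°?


Triadic: equally spaced at 120° intervals
H1 = 311°
H2 = (311 + 120) mod 360 = 71°
H3 = (311 + 240) mod 360 = 191°
Triadic = 311°, 71°, 191°


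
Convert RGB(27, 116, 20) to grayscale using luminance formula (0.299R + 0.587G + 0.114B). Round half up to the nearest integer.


Gray = 0.299×R + 0.587×G + 0.114×B
Gray = 0.299×27 + 0.587×116 + 0.114×20
Gray = 8.073 + 68.092 + 2.280
Gray = 78.445 → round half up → 78
Gray = 78


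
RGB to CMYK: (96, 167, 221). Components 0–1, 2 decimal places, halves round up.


R'=96/255≈0.3765, G'=167/255≈0.6549, B'=221/255≈0.8667
K = 1 - max(R',G',B') = 1 - 221/255 = 34/255 = 0.13333… → 0.13
(1-R'-K)/(1-K) simplifies to (max-R)/max with max = 221:
C = (221-96)/221 = 125/221 = 0.56561… → 0.57
M = (221-167)/221 = 54/221 = 0.24434… → 0.24
Y = (221-221)/221 = 0/221 = 0 → 0.00
= CMYK(0.57, 0.24, 0.00, 0.13)


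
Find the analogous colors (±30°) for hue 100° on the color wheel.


Base hue: 100°
Left analog: (100 - 30) mod 360 = 70°
Right analog: (100 + 30) mod 360 = 130°
Analogous hues = 70° and 130°


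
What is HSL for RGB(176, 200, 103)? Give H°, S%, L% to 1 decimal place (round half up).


Normalize: R'=176/255≈0.6902, G'=200/255≈0.7843, B'=103/255≈0.4039
Max=200/255, Min=103/255, Δ=Max-Min=97/255
L = (Max+Min)/2 = (200+103)/510 = 303/510 = 0.59411… → L = 59.4%
L > 0.5 → S = Δ/(2-Max-Min) = 97/(510-200-103) = 97/207 = 0.46859… → S = 46.9%
(the 1/255 factors cancel in S and H, so raw channel differences can be used)
Max is G' → H = 60 × ((B-R)/Δ + 2) = 60 × ((103-176)/97 + 2)
  -73/97 + 2 = -0.7525… + 2 = 1.2474…
  H = 60 × 1.2474… = 74.845…° → H = 74.8°
= HSL(74.8°, 46.9%, 59.4%)


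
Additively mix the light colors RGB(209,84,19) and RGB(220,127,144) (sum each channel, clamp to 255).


Additive: each channel = min(255, C₁+C₂)
R: 209+220 = 429 → 255
G: 84+127 = 211 → 211
B: 19+144 = 163 → 163
= RGB(255, 211, 163)


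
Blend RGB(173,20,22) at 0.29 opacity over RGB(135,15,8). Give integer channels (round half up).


C = α×F + (1-α)×B, with 1-α = 0.71
R: 0.29×173 + 0.71×135 = 50.17 + 95.85 = 146.02 → 146
G: 0.29×20 + 0.71×15 = 5.80 + 10.65 = 16.45 → 16
B: 0.29×22 + 0.71×8 = 6.38 + 5.68 = 12.06 → 12
= RGB(146, 16, 12)


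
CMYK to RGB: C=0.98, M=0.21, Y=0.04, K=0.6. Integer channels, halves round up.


R = 255 × (1-C) × (1-K) = 255 × 0.02 × 0.40 = 2.04 → 2
G = 255 × (1-M) × (1-K) = 255 × 0.79 × 0.40 = 80.58 → 81
B = 255 × (1-Y) × (1-K) = 255 × 0.96 × 0.40 = 97.92 → 98
= RGB(2, 81, 98)


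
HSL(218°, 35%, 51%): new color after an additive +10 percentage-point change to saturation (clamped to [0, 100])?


Original S = 35%
Adjustment = +10 percentage points
New S = 35 + (10) = 45
Clamp to [0, 100] → 45
= HSL(218°, 45%, 51%)


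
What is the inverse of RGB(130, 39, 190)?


Invert: (255-R, 255-G, 255-B)
R: 255-130 = 125
G: 255-39 = 216
B: 255-190 = 65
= RGB(125, 216, 65)


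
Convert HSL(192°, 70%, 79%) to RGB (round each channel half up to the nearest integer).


H=192°, S=0.70, L=0.79
C = (1-|2L-1|)×S = (1-|0.58|)×0.70 = 0.294
H' = H/60 = 192/60 ≈ 3.2000; X = C×(1-|H' mod 2 - 1|) = 0.2352
m = L - C/2 = 0.79 - 0.147 = 0.643
Sector ⌊H'⌋ = 3 → (R',G',B') = (0.0, 0.2352, 0.294)
RGB = ((R'+m)×255, (G'+m)×255, (B'+m)×255) = (163.965, 223.941, 238.935)
Round half up → RGB(164, 224, 239)


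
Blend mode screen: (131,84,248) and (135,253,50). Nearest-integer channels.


Screen: C = 255 - (255-A)×(255-B)/255, rounded to nearest integer
R: 255 - (255-131)×(255-135)/255 = 255 - 14880/255 ≈ 255 - 58.353 = 196.647 → 197
G: 255 - (255-84)×(255-253)/255 = 255 - 342/255 ≈ 255 - 1.341 = 253.659 → 254
B: 255 - (255-248)×(255-50)/255 = 255 - 1435/255 ≈ 255 - 5.627 = 249.373 → 249
= RGB(197, 254, 249)


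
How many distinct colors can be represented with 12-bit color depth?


Colors = 2^bits = 2^12
= 4,096 colors


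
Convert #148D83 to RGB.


14 → 20 (R)
8D → 141 (G)
83 → 131 (B)
= RGB(20, 141, 131)


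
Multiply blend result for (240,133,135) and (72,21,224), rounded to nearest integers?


Multiply: C = A×B/255, rounded to nearest integer
R: 240×72/255 = 17280/255 ≈ 67.765 → 68
G: 133×21/255 = 2793/255 ≈ 10.953 → 11
B: 135×224/255 = 30240/255 ≈ 118.588 → 119
= RGB(68, 11, 119)


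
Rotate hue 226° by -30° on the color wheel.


New hue = (H + rotation) mod 360
New hue = (226 -30) mod 360
= 196 mod 360
= 196°


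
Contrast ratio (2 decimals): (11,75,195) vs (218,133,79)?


Linearize each sRGB channel c=v/255: c/12.92 if c ≤ 0.04045 else ((c+0.055)/1.055)^2.4
L = 0.2126×R_lin + 0.7152×G_lin + 0.0722×B_lin
Color 1 (11,75,195):
  R=11: 11/255≈0.0431 > 0.04045 → ((0.0431+0.055)/1.055)^2.4 ≈ 0.00335
  G=75: 75/255≈0.2941 > 0.04045 → ((0.2941+0.055)/1.055)^2.4 ≈ 0.07036
  B=195: 195/255≈0.7647 > 0.04045 → ((0.7647+0.055)/1.055)^2.4 ≈ 0.54572
  L1 = 0.2126×0.00335 + 0.7152×0.07036 + 0.0722×0.54572 ≈ 0.09043
Color 2 (218,133,79):
  R=218: 218/255≈0.8549 > 0.04045 → ((0.8549+0.055)/1.055)^2.4 ≈ 0.70110
  G=133: 133/255≈0.5216 > 0.04045 → ((0.5216+0.055)/1.055)^2.4 ≈ 0.23455
  B=79: 79/255≈0.3098 > 0.04045 → ((0.3098+0.055)/1.055)^2.4 ≈ 0.07819
  L2 = 0.2126×0.70110 + 0.7152×0.23455 + 0.0722×0.07819 ≈ 0.32245
Lighter = 0.32245, Darker = 0.09043
Ratio = (L_lighter + 0.05) / (L_darker + 0.05)
Ratio = (0.32245 + 0.05) / (0.09043 + 0.05) = 0.37245 / 0.14043 ≈ 2.6521
Ratio ≈ 2.65:1


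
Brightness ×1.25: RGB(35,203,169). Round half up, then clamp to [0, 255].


Multiply each channel by 1.25, round half up, clamp to [0, 255]
R: 35×1.25 = 43.75 → round → 44
G: 203×1.25 = 253.75 → round → 254
B: 169×1.25 = 211.25 → round → 211
= RGB(44, 254, 211)


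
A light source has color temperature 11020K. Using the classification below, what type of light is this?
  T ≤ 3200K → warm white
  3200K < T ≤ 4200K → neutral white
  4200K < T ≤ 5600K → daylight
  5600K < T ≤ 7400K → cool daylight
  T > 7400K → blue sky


Temperature: 11020K
11020K > 7400K → blue sky
Classification: blue sky


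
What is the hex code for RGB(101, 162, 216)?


R = 101 → 65 (hex)
G = 162 → A2 (hex)
B = 216 → D8 (hex)
Hex = #65A2D8


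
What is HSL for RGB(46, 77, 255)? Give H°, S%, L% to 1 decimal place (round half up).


Normalize: R'=46/255≈0.1804, G'=77/255≈0.3020, B'=255/255≈1.0000
Max=255/255, Min=46/255, Δ=Max-Min=209/255
L = (Max+Min)/2 = (255+46)/510 = 301/510 = 0.59019… → L = 59.0%
L > 0.5 → S = Δ/(2-Max-Min) = 209/(510-255-46) = 209/209 = 1 → S = 100.0%
(the 1/255 factors cancel in S and H, so raw channel differences can be used)
Max is B' → H = 60 × ((R-G)/Δ + 4) = 60 × ((46-77)/209 + 4)
  -31/209 + 4 = -0.1483… + 4 = 3.8516…
  H = 60 × 3.8516… = 231.100…° → H = 231.1°
= HSL(231.1°, 100.0%, 59.0%)


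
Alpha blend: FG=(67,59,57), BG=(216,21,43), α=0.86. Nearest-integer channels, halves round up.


C = α×F + (1-α)×B, with 1-α = 0.14
R: 0.86×67 + 0.14×216 = 57.62 + 30.24 = 87.86 → 88
G: 0.86×59 + 0.14×21 = 50.74 + 2.94 = 53.68 → 54
B: 0.86×57 + 0.14×43 = 49.02 + 6.02 = 55.04 → 55
= RGB(88, 54, 55)


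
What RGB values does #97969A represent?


97 → 151 (R)
96 → 150 (G)
9A → 154 (B)
= RGB(151, 150, 154)


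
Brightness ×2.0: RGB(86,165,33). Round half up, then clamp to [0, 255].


Multiply each channel by 2.0, round half up, clamp to [0, 255]
R: 86×2.0 = 172
G: 165×2.0 = 330 → clamp → 255
B: 33×2.0 = 66
= RGB(172, 255, 66)


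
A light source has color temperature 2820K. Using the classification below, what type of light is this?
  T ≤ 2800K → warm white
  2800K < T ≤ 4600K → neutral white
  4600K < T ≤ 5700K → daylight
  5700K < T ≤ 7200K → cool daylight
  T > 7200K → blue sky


Temperature: 2820K
2800K < 2820K ≤ 4600K → neutral white
Classification: neutral white


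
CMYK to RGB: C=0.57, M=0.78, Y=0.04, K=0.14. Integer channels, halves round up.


R = 255 × (1-C) × (1-K) = 255 × 0.43 × 0.86 = 94.299 → 94
G = 255 × (1-M) × (1-K) = 255 × 0.22 × 0.86 = 48.246 → 48
B = 255 × (1-Y) × (1-K) = 255 × 0.96 × 0.86 = 210.528 → 211
= RGB(94, 48, 211)


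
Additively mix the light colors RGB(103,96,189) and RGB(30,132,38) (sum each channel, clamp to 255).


Additive: each channel = min(255, C₁+C₂)
R: 103+30 = 133 → 133
G: 96+132 = 228 → 228
B: 189+38 = 227 → 227
= RGB(133, 228, 227)


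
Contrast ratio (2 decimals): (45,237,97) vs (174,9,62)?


Linearize each sRGB channel c=v/255: c/12.92 if c ≤ 0.04045 else ((c+0.055)/1.055)^2.4
L = 0.2126×R_lin + 0.7152×G_lin + 0.0722×B_lin
Color 1 (45,237,97):
  R=45: 45/255≈0.1765 > 0.04045 → ((0.1765+0.055)/1.055)^2.4 ≈ 0.02624
  G=237: 237/255≈0.9294 > 0.04045 → ((0.9294+0.055)/1.055)^2.4 ≈ 0.84687
  B=97: 97/255≈0.3804 > 0.04045 → ((0.3804+0.055)/1.055)^2.4 ≈ 0.11954
  L1 = 0.2126×0.02624 + 0.7152×0.84687 + 0.0722×0.11954 ≈ 0.61989
Color 2 (174,9,62):
  R=174: 174/255≈0.6824 > 0.04045 → ((0.6824+0.055)/1.055)^2.4 ≈ 0.42327
  G=9: 9/255≈0.0353 ≤ 0.04045 → 0.0353/12.92 ≈ 0.00273
  B=62: 62/255≈0.2431 > 0.04045 → ((0.2431+0.055)/1.055)^2.4 ≈ 0.04817
  L2 = 0.2126×0.42327 + 0.7152×0.00273 + 0.0722×0.04817 ≈ 0.09542
Lighter = 0.61989, Darker = 0.09542
Ratio = (L_lighter + 0.05) / (L_darker + 0.05)
Ratio = (0.61989 + 0.05) / (0.09542 + 0.05) = 0.66989 / 0.14542 ≈ 4.6067
Ratio ≈ 4.61:1


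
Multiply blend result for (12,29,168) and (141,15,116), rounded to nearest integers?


Multiply: C = A×B/255, rounded to nearest integer
R: 12×141/255 = 1692/255 ≈ 6.635 → 7
G: 29×15/255 = 435/255 ≈ 1.706 → 2
B: 168×116/255 = 19488/255 ≈ 76.424 → 76
= RGB(7, 2, 76)


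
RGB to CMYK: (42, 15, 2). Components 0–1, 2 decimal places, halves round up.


R'=42/255≈0.1647, G'=15/255≈0.0588, B'=2/255≈0.0078
K = 1 - max(R',G',B') = 1 - 42/255 = 213/255 = 0.83529… → 0.84
(1-R'-K)/(1-K) simplifies to (max-R)/max with max = 42:
C = (42-42)/42 = 0/42 = 0 → 0.00
M = (42-15)/42 = 27/42 = 0.64285… → 0.64
Y = (42-2)/42 = 40/42 = 0.95238… → 0.95
= CMYK(0.00, 0.64, 0.95, 0.84)


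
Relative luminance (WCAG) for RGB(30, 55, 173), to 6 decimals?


Linearize each channel (sRGB transfer function): c = v/255; c_lin = c/12.92 if c ≤ 0.04045, else ((c+0.055)/1.055)^2.4
  R: 30/255 ≈ 0.117647 > 0.04045 → ((0.117647+0.055)/1.055)^2.4 ≈ 0.012983
  G: 55/255 ≈ 0.215686 > 0.04045 → ((0.215686+0.055)/1.055)^2.4 ≈ 0.038204
  B: 173/255 ≈ 0.678431 > 0.04045 → ((0.678431+0.055)/1.055)^2.4 ≈ 0.417885
R_lin = 0.012983, G_lin = 0.038204, B_lin = 0.417885
L = 0.2126×R + 0.7152×G + 0.0722×B
L = 0.2126×0.012983 + 0.7152×0.038204 + 0.0722×0.417885
L ≈ 0.060255


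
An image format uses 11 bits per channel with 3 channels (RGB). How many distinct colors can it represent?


Total bits = 11 bits/channel × 3 channels = 33 bits
Distinct colors = 2^33
= 8,589,934,592 colors


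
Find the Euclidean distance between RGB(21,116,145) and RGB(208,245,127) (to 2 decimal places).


d = √[(R₁-R₂)² + (G₁-G₂)² + (B₁-B₂)²]
d = √[(21-208)² + (116-245)² + (145-127)²]
d = √[34969 + 16641 + 324]
d = √51934
d ≈ 227.89


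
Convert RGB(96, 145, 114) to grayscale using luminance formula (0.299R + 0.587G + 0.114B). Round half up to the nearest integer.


Gray = 0.299×R + 0.587×G + 0.114×B
Gray = 0.299×96 + 0.587×145 + 0.114×114
Gray = 28.704 + 85.115 + 12.996
Gray = 126.815 → round half up → 127
Gray = 127


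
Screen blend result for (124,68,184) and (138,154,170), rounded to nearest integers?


Screen: C = 255 - (255-A)×(255-B)/255, rounded to nearest integer
R: 255 - (255-124)×(255-138)/255 = 255 - 15327/255 ≈ 255 - 60.106 = 194.894 → 195
G: 255 - (255-68)×(255-154)/255 = 255 - 18887/255 ≈ 255 - 74.067 = 180.933 → 181
B: 255 - (255-184)×(255-170)/255 = 255 - 6035/255 ≈ 255 - 23.667 = 231.333 → 231
= RGB(195, 181, 231)


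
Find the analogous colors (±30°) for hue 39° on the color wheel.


Base hue: 39°
Left analog: (39 - 30) mod 360 = 9°
Right analog: (39 + 30) mod 360 = 69°
Analogous hues = 9° and 69°


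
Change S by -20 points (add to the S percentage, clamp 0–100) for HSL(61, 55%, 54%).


Original S = 55%
Adjustment = -20 percentage points
New S = 55 + (-20) = 35
Clamp to [0, 100] → 35
= HSL(61°, 35%, 54%)


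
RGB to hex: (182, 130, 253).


R = 182 → B6 (hex)
G = 130 → 82 (hex)
B = 253 → FD (hex)
Hex = #B682FD


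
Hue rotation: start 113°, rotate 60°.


New hue = (H + rotation) mod 360
New hue = (113 + 60) mod 360
= 173 mod 360
= 173°


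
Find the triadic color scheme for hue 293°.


Triadic: equally spaced at 120° intervals
H1 = 293°
H2 = (293 + 120) mod 360 = 53°
H3 = (293 + 240) mod 360 = 173°
Triadic = 293°, 53°, 173°


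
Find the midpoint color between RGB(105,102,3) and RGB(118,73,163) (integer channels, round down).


Midpoint: each channel = ⌊(C₁+C₂)/2⌋
R: ⌊(105+118)/2⌋ = 111
G: ⌊(102+73)/2⌋ = 87
B: ⌊(3+163)/2⌋ = 83
= RGB(111, 87, 83)


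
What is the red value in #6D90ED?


Color: #6D90ED
R = 6D = 109
G = 90 = 144
B = ED = 237
Red = 109


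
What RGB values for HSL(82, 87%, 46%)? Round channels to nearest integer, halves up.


H=82°, S=0.87, L=0.46
C = (1-|2L-1|)×S = (1-|-0.08|)×0.87 = 0.8004
H' = H/60 = 82/60 ≈ 1.3667; X = C×(1-|H' mod 2 - 1|) = 0.50692
m = L - C/2 = 0.46 - 0.4002 = 0.0598
Sector ⌊H'⌋ = 1 → (R',G',B') = (0.50692, 0.8004, 0.0)
RGB = ((R'+m)×255, (G'+m)×255, (B'+m)×255) = (144.5136, 219.351, 15.249)
Round half up → RGB(145, 219, 15)


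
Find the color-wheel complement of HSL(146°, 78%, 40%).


Complement = opposite side of color wheel = hue + 180°
H' = (146 + 180) mod 360 = 326°
S and L unchanged.
= HSL(326°, 78%, 40%)


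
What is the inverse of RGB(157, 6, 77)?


Invert: (255-R, 255-G, 255-B)
R: 255-157 = 98
G: 255-6 = 249
B: 255-77 = 178
= RGB(98, 249, 178)


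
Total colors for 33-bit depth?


Colors = 2^bits = 2^33
= 8,589,934,592 colors


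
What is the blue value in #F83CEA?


Color: #F83CEA
R = F8 = 248
G = 3C = 60
B = EA = 234
Blue = 234


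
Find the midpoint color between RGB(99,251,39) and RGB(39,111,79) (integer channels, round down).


Midpoint: each channel = ⌊(C₁+C₂)/2⌋
R: ⌊(99+39)/2⌋ = 69
G: ⌊(251+111)/2⌋ = 181
B: ⌊(39+79)/2⌋ = 59
= RGB(69, 181, 59)


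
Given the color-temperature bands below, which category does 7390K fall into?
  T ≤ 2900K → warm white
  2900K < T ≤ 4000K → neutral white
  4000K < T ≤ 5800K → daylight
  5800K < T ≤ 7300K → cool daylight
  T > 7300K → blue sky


Temperature: 7390K
7390K > 7300K → blue sky
Classification: blue sky


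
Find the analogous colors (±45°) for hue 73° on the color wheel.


Base hue: 73°
Left analog: (73 - 45) mod 360 = 28°
Right analog: (73 + 45) mod 360 = 118°
Analogous hues = 28° and 118°


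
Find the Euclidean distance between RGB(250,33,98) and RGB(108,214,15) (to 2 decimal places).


d = √[(R₁-R₂)² + (G₁-G₂)² + (B₁-B₂)²]
d = √[(250-108)² + (33-214)² + (98-15)²]
d = √[20164 + 32761 + 6889]
d = √59814
d ≈ 244.57


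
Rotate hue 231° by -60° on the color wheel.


New hue = (H + rotation) mod 360
New hue = (231 -60) mod 360
= 171 mod 360
= 171°


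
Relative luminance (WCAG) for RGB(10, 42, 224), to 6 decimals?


Linearize each channel (sRGB transfer function): c = v/255; c_lin = c/12.92 if c ≤ 0.04045, else ((c+0.055)/1.055)^2.4
  R: 10/255 ≈ 0.039216 ≤ 0.04045 → 0.039216/12.92 ≈ 0.003035
  G: 42/255 ≈ 0.164706 > 0.04045 → ((0.164706+0.055)/1.055)^2.4 ≈ 0.023153
  B: 224/255 ≈ 0.878431 > 0.04045 → ((0.878431+0.055)/1.055)^2.4 ≈ 0.745404
R_lin = 0.003035, G_lin = 0.023153, B_lin = 0.745404
L = 0.2126×R + 0.7152×G + 0.0722×B
L = 0.2126×0.003035 + 0.7152×0.023153 + 0.0722×0.745404
L ≈ 0.071023


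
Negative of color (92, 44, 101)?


Invert: (255-R, 255-G, 255-B)
R: 255-92 = 163
G: 255-44 = 211
B: 255-101 = 154
= RGB(163, 211, 154)


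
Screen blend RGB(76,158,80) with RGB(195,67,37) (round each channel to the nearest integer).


Screen: C = 255 - (255-A)×(255-B)/255, rounded to nearest integer
R: 255 - (255-76)×(255-195)/255 = 255 - 10740/255 ≈ 255 - 42.118 = 212.882 → 213
G: 255 - (255-158)×(255-67)/255 = 255 - 18236/255 ≈ 255 - 71.514 = 183.486 → 183
B: 255 - (255-80)×(255-37)/255 = 255 - 38150/255 ≈ 255 - 149.608 = 105.392 → 105
= RGB(213, 183, 105)


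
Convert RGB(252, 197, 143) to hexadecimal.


R = 252 → FC (hex)
G = 197 → C5 (hex)
B = 143 → 8F (hex)
Hex = #FCC58F


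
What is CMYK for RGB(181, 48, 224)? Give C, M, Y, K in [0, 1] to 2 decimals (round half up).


R'=181/255≈0.7098, G'=48/255≈0.1882, B'=224/255≈0.8784
K = 1 - max(R',G',B') = 1 - 224/255 = 31/255 = 0.12156… → 0.12
(1-R'-K)/(1-K) simplifies to (max-R)/max with max = 224:
C = (224-181)/224 = 43/224 = 0.19196… → 0.19
M = (224-48)/224 = 176/224 = 0.78571… → 0.79
Y = (224-224)/224 = 0/224 = 0 → 0.00
= CMYK(0.19, 0.79, 0.00, 0.12)


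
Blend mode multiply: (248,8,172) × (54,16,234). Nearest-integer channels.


Multiply: C = A×B/255, rounded to nearest integer
R: 248×54/255 = 13392/255 ≈ 52.518 → 53
G: 8×16/255 = 128/255 ≈ 0.502 → 1
B: 172×234/255 = 40248/255 ≈ 157.835 → 158
= RGB(53, 1, 158)


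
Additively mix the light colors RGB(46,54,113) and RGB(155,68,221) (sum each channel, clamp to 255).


Additive: each channel = min(255, C₁+C₂)
R: 46+155 = 201 → 201
G: 54+68 = 122 → 122
B: 113+221 = 334 → 255
= RGB(201, 122, 255)


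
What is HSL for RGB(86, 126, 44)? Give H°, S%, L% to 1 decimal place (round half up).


Normalize: R'=86/255≈0.3373, G'=126/255≈0.4941, B'=44/255≈0.1725
Max=126/255, Min=44/255, Δ=Max-Min=82/255
L = (Max+Min)/2 = (126+44)/510 = 170/510 = 0.33333… → L = 33.3%
L ≤ 0.5 → S = Δ/(Max+Min) = 82/(126+44) = 82/170 = 0.48235… → S = 48.2%
(the 1/255 factors cancel in S and H, so raw channel differences can be used)
Max is G' → H = 60 × ((B-R)/Δ + 2) = 60 × ((44-86)/82 + 2)
  -42/82 + 2 = -0.5121… + 2 = 1.4878…
  H = 60 × 1.4878… = 89.268…° → H = 89.3°
= HSL(89.3°, 48.2%, 33.3%)


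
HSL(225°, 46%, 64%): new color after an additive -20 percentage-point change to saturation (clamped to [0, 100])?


Original S = 46%
Adjustment = -20 percentage points
New S = 46 + (-20) = 26
Clamp to [0, 100] → 26
= HSL(225°, 26%, 64%)


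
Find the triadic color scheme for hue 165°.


Triadic: equally spaced at 120° intervals
H1 = 165°
H2 = (165 + 120) mod 360 = 285°
H3 = (165 + 240) mod 360 = 45°
Triadic = 165°, 285°, 45°


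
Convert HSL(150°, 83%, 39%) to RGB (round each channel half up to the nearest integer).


H=150°, S=0.83, L=0.39
C = (1-|2L-1|)×S = (1-|-0.22|)×0.83 = 0.6474
H' = H/60 = 150/60 ≈ 2.5000; X = C×(1-|H' mod 2 - 1|) = 0.3237
m = L - C/2 = 0.39 - 0.3237 = 0.0663
Sector ⌊H'⌋ = 2 → (R',G',B') = (0.0, 0.6474, 0.3237)
RGB = ((R'+m)×255, (G'+m)×255, (B'+m)×255) = (16.9065, 181.9935, 99.45)
Round half up → RGB(17, 182, 99)


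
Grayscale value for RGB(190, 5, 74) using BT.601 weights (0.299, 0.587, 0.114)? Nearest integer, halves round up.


Gray = 0.299×R + 0.587×G + 0.114×B
Gray = 0.299×190 + 0.587×5 + 0.114×74
Gray = 56.810 + 2.935 + 8.436
Gray = 68.181 → round half up → 68
Gray = 68


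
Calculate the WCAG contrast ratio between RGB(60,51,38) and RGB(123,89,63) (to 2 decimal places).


Linearize each sRGB channel c=v/255: c/12.92 if c ≤ 0.04045 else ((c+0.055)/1.055)^2.4
L = 0.2126×R_lin + 0.7152×G_lin + 0.0722×B_lin
Color 1 (60,51,38):
  R=60: 60/255≈0.2353 > 0.04045 → ((0.2353+0.055)/1.055)^2.4 ≈ 0.04519
  G=51: 51/255≈0.2000 > 0.04045 → ((0.2000+0.055)/1.055)^2.4 ≈ 0.03310
  B=38: 38/255≈0.1490 > 0.04045 → ((0.1490+0.055)/1.055)^2.4 ≈ 0.01938
  L1 = 0.2126×0.04519 + 0.7152×0.03310 + 0.0722×0.01938 ≈ 0.03468
Color 2 (123,89,63):
  R=123: 123/255≈0.4824 > 0.04045 → ((0.4824+0.055)/1.055)^2.4 ≈ 0.19807
  G=89: 89/255≈0.3490 > 0.04045 → ((0.3490+0.055)/1.055)^2.4 ≈ 0.09990
  B=63: 63/255≈0.2471 > 0.04045 → ((0.2471+0.055)/1.055)^2.4 ≈ 0.04971
  L2 = 0.2126×0.19807 + 0.7152×0.09990 + 0.0722×0.04971 ≈ 0.11715
Lighter = 0.11715, Darker = 0.03468
Ratio = (L_lighter + 0.05) / (L_darker + 0.05)
Ratio = (0.11715 + 0.05) / (0.03468 + 0.05) = 0.16715 / 0.08468 ≈ 1.9738
Ratio ≈ 1.97:1


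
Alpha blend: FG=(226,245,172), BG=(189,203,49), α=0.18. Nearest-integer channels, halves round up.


C = α×F + (1-α)×B, with 1-α = 0.82
R: 0.18×226 + 0.82×189 = 40.68 + 154.98 = 195.66 → 196
G: 0.18×245 + 0.82×203 = 44.10 + 166.46 = 210.56 → 211
B: 0.18×172 + 0.82×49 = 30.96 + 40.18 = 71.14 → 71
= RGB(196, 211, 71)


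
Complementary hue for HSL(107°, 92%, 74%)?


Complement = opposite side of color wheel = hue + 180°
H' = (107 + 180) mod 360 = 287°
S and L unchanged.
= HSL(287°, 92%, 74%)


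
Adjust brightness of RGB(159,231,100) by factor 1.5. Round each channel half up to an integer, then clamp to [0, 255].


Multiply each channel by 1.5, round half up, clamp to [0, 255]
R: 159×1.5 = 238.5 → round → 239
G: 231×1.5 = 346.5 → round → 347 → clamp → 255
B: 100×1.5 = 150
= RGB(239, 255, 150)


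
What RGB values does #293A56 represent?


29 → 41 (R)
3A → 58 (G)
56 → 86 (B)
= RGB(41, 58, 86)


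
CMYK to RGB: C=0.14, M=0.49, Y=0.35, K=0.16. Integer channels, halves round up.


R = 255 × (1-C) × (1-K) = 255 × 0.86 × 0.84 = 184.212 → 184
G = 255 × (1-M) × (1-K) = 255 × 0.51 × 0.84 = 109.242 → 109
B = 255 × (1-Y) × (1-K) = 255 × 0.65 × 0.84 = 139.23 → 139
= RGB(184, 109, 139)


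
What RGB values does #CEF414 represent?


CE → 206 (R)
F4 → 244 (G)
14 → 20 (B)
= RGB(206, 244, 20)


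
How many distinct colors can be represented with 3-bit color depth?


Colors = 2^bits = 2^3
= 8 colors


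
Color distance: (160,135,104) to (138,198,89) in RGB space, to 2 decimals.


d = √[(R₁-R₂)² + (G₁-G₂)² + (B₁-B₂)²]
d = √[(160-138)² + (135-198)² + (104-89)²]
d = √[484 + 3969 + 225]
d = √4678
d ≈ 68.40


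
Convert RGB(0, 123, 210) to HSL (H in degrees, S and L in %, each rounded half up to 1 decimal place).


Normalize: R'=0/255≈0.0000, G'=123/255≈0.4824, B'=210/255≈0.8235
Max=210/255, Min=0/255, Δ=Max-Min=210/255
L = (Max+Min)/2 = (210+0)/510 = 210/510 = 0.41176… → L = 41.2%
L ≤ 0.5 → S = Δ/(Max+Min) = 210/(210+0) = 210/210 = 1 → S = 100.0%
(the 1/255 factors cancel in S and H, so raw channel differences can be used)
Max is B' → H = 60 × ((R-G)/Δ + 4) = 60 × ((0-123)/210 + 4)
  -123/210 + 4 = -0.5857… + 4 = 3.4142…
  H = 60 × 3.4142… = 204.857…° → H = 204.9°
= HSL(204.9°, 100.0%, 41.2%)


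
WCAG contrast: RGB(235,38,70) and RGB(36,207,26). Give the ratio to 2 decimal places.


Linearize each sRGB channel c=v/255: c/12.92 if c ≤ 0.04045 else ((c+0.055)/1.055)^2.4
L = 0.2126×R_lin + 0.7152×G_lin + 0.0722×B_lin
Color 1 (235,38,70):
  R=235: 235/255≈0.9216 > 0.04045 → ((0.9216+0.055)/1.055)^2.4 ≈ 0.83077
  G=38: 38/255≈0.1490 > 0.04045 → ((0.1490+0.055)/1.055)^2.4 ≈ 0.01938
  B=70: 70/255≈0.2745 > 0.04045 → ((0.2745+0.055)/1.055)^2.4 ≈ 0.06125
  L1 = 0.2126×0.83077 + 0.7152×0.01938 + 0.0722×0.06125 ≈ 0.19491
Color 2 (36,207,26):
  R=36: 36/255≈0.1412 > 0.04045 → ((0.1412+0.055)/1.055)^2.4 ≈ 0.01764
  G=207: 207/255≈0.8118 > 0.04045 → ((0.8118+0.055)/1.055)^2.4 ≈ 0.62396
  B=26: 26/255≈0.1020 > 0.04045 → ((0.1020+0.055)/1.055)^2.4 ≈ 0.01033
  L2 = 0.2126×0.01764 + 0.7152×0.62396 + 0.0722×0.01033 ≈ 0.45075
Lighter = 0.45075, Darker = 0.19491
Ratio = (L_lighter + 0.05) / (L_darker + 0.05)
Ratio = (0.45075 + 0.05) / (0.19491 + 0.05) = 0.50075 / 0.24491 ≈ 2.0447
Ratio ≈ 2.04:1


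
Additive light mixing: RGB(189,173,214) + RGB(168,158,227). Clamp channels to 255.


Additive: each channel = min(255, C₁+C₂)
R: 189+168 = 357 → 255
G: 173+158 = 331 → 255
B: 214+227 = 441 → 255
= RGB(255, 255, 255)


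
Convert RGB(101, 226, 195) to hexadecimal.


R = 101 → 65 (hex)
G = 226 → E2 (hex)
B = 195 → C3 (hex)
Hex = #65E2C3


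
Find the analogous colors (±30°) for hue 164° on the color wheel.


Base hue: 164°
Left analog: (164 - 30) mod 360 = 134°
Right analog: (164 + 30) mod 360 = 194°
Analogous hues = 134° and 194°


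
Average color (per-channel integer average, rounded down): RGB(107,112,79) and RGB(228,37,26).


Midpoint: each channel = ⌊(C₁+C₂)/2⌋
R: ⌊(107+228)/2⌋ = 167
G: ⌊(112+37)/2⌋ = 74
B: ⌊(79+26)/2⌋ = 52
= RGB(167, 74, 52)


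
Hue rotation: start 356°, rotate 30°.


New hue = (H + rotation) mod 360
New hue = (356 + 30) mod 360
= 386 mod 360
= 26°


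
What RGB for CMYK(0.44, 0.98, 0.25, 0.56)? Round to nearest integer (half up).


R = 255 × (1-C) × (1-K) = 255 × 0.56 × 0.44 = 62.832 → 63
G = 255 × (1-M) × (1-K) = 255 × 0.02 × 0.44 = 2.244 → 2
B = 255 × (1-Y) × (1-K) = 255 × 0.75 × 0.44 = 84.15 → 84
= RGB(63, 2, 84)


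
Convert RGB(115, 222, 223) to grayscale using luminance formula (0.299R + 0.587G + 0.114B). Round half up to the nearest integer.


Gray = 0.299×R + 0.587×G + 0.114×B
Gray = 0.299×115 + 0.587×222 + 0.114×223
Gray = 34.385 + 130.314 + 25.422
Gray = 190.121 → round half up → 190
Gray = 190


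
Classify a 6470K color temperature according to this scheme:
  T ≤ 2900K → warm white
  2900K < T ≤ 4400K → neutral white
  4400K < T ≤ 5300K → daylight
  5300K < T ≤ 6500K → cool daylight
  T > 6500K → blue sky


Temperature: 6470K
5300K < 6470K ≤ 6500K → cool daylight
Classification: cool daylight


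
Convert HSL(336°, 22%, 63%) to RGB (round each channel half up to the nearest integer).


H=336°, S=0.22, L=0.63
C = (1-|2L-1|)×S = (1-|0.26|)×0.22 = 0.1628
H' = H/60 = 336/60 ≈ 5.6000; X = C×(1-|H' mod 2 - 1|) = 0.06512
m = L - C/2 = 0.63 - 0.0814 = 0.5486
Sector ⌊H'⌋ = 5 → (R',G',B') = (0.1628, 0.0, 0.06512)
RGB = ((R'+m)×255, (G'+m)×255, (B'+m)×255) = (181.407, 139.893, 156.4986)
Round half up → RGB(181, 140, 156)


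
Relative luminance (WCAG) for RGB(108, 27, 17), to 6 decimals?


Linearize each channel (sRGB transfer function): c = v/255; c_lin = c/12.92 if c ≤ 0.04045, else ((c+0.055)/1.055)^2.4
  R: 108/255 ≈ 0.423529 > 0.04045 → ((0.423529+0.055)/1.055)^2.4 ≈ 0.149960
  G: 27/255 ≈ 0.105882 > 0.04045 → ((0.105882+0.055)/1.055)^2.4 ≈ 0.010960
  B: 17/255 ≈ 0.066667 > 0.04045 → ((0.066667+0.055)/1.055)^2.4 ≈ 0.005605
R_lin = 0.149960, G_lin = 0.010960, B_lin = 0.005605
L = 0.2126×R + 0.7152×G + 0.0722×B
L = 0.2126×0.149960 + 0.7152×0.010960 + 0.0722×0.005605
L ≈ 0.040125


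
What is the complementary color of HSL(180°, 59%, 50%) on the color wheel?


Complement = opposite side of color wheel = hue + 180°
H' = (180 + 180) mod 360 = 0°
S and L unchanged.
= HSL(0°, 59%, 50%)


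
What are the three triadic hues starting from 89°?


Triadic: equally spaced at 120° intervals
H1 = 89°
H2 = (89 + 120) mod 360 = 209°
H3 = (89 + 240) mod 360 = 329°
Triadic = 89°, 209°, 329°


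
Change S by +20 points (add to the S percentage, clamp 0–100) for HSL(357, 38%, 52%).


Original S = 38%
Adjustment = +20 percentage points
New S = 38 + (20) = 58
Clamp to [0, 100] → 58
= HSL(357°, 58%, 52%)


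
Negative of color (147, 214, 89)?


Invert: (255-R, 255-G, 255-B)
R: 255-147 = 108
G: 255-214 = 41
B: 255-89 = 166
= RGB(108, 41, 166)


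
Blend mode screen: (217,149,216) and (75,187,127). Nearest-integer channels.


Screen: C = 255 - (255-A)×(255-B)/255, rounded to nearest integer
R: 255 - (255-217)×(255-75)/255 = 255 - 6840/255 ≈ 255 - 26.824 = 228.176 → 228
G: 255 - (255-149)×(255-187)/255 = 255 - 7208/255 ≈ 255 - 28.267 = 226.733 → 227
B: 255 - (255-216)×(255-127)/255 = 255 - 4992/255 ≈ 255 - 19.576 = 235.424 → 235
= RGB(228, 227, 235)


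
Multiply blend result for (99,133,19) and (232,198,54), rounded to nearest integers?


Multiply: C = A×B/255, rounded to nearest integer
R: 99×232/255 = 22968/255 ≈ 90.071 → 90
G: 133×198/255 = 26334/255 ≈ 103.271 → 103
B: 19×54/255 = 1026/255 ≈ 4.024 → 4
= RGB(90, 103, 4)


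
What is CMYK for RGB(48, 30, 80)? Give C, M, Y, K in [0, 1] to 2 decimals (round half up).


R'=48/255≈0.1882, G'=30/255≈0.1176, B'=80/255≈0.3137
K = 1 - max(R',G',B') = 1 - 80/255 = 175/255 = 0.68627… → 0.69
(1-R'-K)/(1-K) simplifies to (max-R)/max with max = 80:
C = (80-48)/80 = 32/80 = 0.4 → 0.40
M = (80-30)/80 = 50/80 = 0.625 → 0.63
Y = (80-80)/80 = 0/80 = 0 → 0.00
= CMYK(0.40, 0.63, 0.00, 0.69)


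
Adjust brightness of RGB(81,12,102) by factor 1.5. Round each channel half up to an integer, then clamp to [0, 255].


Multiply each channel by 1.5, round half up, clamp to [0, 255]
R: 81×1.5 = 121.5 → round → 122
G: 12×1.5 = 18
B: 102×1.5 = 153
= RGB(122, 18, 153)


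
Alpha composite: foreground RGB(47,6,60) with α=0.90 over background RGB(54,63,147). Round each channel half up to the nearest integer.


C = α×F + (1-α)×B, with 1-α = 0.10
R: 0.90×47 + 0.10×54 = 42.30 + 5.40 = 47.70 → 48
G: 0.90×6 + 0.10×63 = 5.40 + 6.30 = 11.70 → 12
B: 0.90×60 + 0.10×147 = 54.00 + 14.70 = 68.70 → 69
= RGB(48, 12, 69)


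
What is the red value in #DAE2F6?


Color: #DAE2F6
R = DA = 218
G = E2 = 226
B = F6 = 246
Red = 218


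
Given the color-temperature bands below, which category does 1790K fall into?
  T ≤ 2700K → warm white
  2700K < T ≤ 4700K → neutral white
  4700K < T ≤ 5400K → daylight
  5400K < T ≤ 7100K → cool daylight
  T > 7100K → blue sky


Temperature: 1790K
1790K ≤ 2700K → warm white
Classification: warm white


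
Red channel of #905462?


Color: #905462
R = 90 = 144
G = 54 = 84
B = 62 = 98
Red = 144


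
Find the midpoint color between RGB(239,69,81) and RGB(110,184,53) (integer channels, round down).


Midpoint: each channel = ⌊(C₁+C₂)/2⌋
R: ⌊(239+110)/2⌋ = 174
G: ⌊(69+184)/2⌋ = 126
B: ⌊(81+53)/2⌋ = 67
= RGB(174, 126, 67)


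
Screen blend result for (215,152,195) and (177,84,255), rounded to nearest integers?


Screen: C = 255 - (255-A)×(255-B)/255, rounded to nearest integer
R: 255 - (255-215)×(255-177)/255 = 255 - 3120/255 ≈ 255 - 12.235 = 242.765 → 243
G: 255 - (255-152)×(255-84)/255 = 255 - 17613/255 ≈ 255 - 69.071 = 185.929 → 186
B: 255 - (255-195)×(255-255)/255 = 255 - 0/255 ≈ 255 - 0.000 = 255.000 → 255
= RGB(243, 186, 255)


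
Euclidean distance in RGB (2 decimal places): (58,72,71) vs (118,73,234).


d = √[(R₁-R₂)² + (G₁-G₂)² + (B₁-B₂)²]
d = √[(58-118)² + (72-73)² + (71-234)²]
d = √[3600 + 1 + 26569]
d = √30170
d ≈ 173.70


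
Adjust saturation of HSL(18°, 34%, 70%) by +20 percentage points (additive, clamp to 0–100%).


Original S = 34%
Adjustment = +20 percentage points
New S = 34 + (20) = 54
Clamp to [0, 100] → 54
= HSL(18°, 54%, 70%)


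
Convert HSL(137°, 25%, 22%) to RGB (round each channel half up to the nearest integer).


H=137°, S=0.25, L=0.22
C = (1-|2L-1|)×S = (1-|-0.56|)×0.25 = 0.11
H' = H/60 = 137/60 ≈ 2.2833; X = C×(1-|H' mod 2 - 1|) ≈ 0.0312
m = L - C/2 = 0.22 - 0.055 = 0.165
Sector ⌊H'⌋ = 2 → (R',G',B') = (0.0, 0.11, ≈0.0312)
RGB = ((R'+m)×255, (G'+m)×255, (B'+m)×255) = (42.075, 70.125, 50.0225)
Round half up → RGB(42, 70, 50)


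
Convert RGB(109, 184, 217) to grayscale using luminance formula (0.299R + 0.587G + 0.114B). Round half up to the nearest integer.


Gray = 0.299×R + 0.587×G + 0.114×B
Gray = 0.299×109 + 0.587×184 + 0.114×217
Gray = 32.591 + 108.008 + 24.738
Gray = 165.337 → round half up → 165
Gray = 165


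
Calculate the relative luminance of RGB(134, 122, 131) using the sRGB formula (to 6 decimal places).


Linearize each channel (sRGB transfer function): c = v/255; c_lin = c/12.92 if c ≤ 0.04045, else ((c+0.055)/1.055)^2.4
  R: 134/255 ≈ 0.525490 > 0.04045 → ((0.525490+0.055)/1.055)^2.4 ≈ 0.238398
  G: 122/255 ≈ 0.478431 > 0.04045 → ((0.478431+0.055)/1.055)^2.4 ≈ 0.194618
  B: 131/255 ≈ 0.513725 > 0.04045 → ((0.513725+0.055)/1.055)^2.4 ≈ 0.226966
R_lin = 0.238398, G_lin = 0.194618, B_lin = 0.226966
L = 0.2126×R + 0.7152×G + 0.0722×B
L = 0.2126×0.238398 + 0.7152×0.194618 + 0.0722×0.226966
L ≈ 0.206261


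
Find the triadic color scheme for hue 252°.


Triadic: equally spaced at 120° intervals
H1 = 252°
H2 = (252 + 120) mod 360 = 12°
H3 = (252 + 240) mod 360 = 132°
Triadic = 252°, 12°, 132°


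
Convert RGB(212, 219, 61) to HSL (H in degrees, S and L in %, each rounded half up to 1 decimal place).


Normalize: R'=212/255≈0.8314, G'=219/255≈0.8588, B'=61/255≈0.2392
Max=219/255, Min=61/255, Δ=Max-Min=158/255
L = (Max+Min)/2 = (219+61)/510 = 280/510 = 0.54901… → L = 54.9%
L > 0.5 → S = Δ/(2-Max-Min) = 158/(510-219-61) = 158/230 = 0.68695… → S = 68.7%
(the 1/255 factors cancel in S and H, so raw channel differences can be used)
Max is G' → H = 60 × ((B-R)/Δ + 2) = 60 × ((61-212)/158 + 2)
  -151/158 + 2 = -0.9556… + 2 = 1.0443…
  H = 60 × 1.0443… = 62.658…° → H = 62.7°
= HSL(62.7°, 68.7%, 54.9%)


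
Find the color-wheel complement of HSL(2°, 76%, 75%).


Complement = opposite side of color wheel = hue + 180°
H' = (2 + 180) mod 360 = 182°
S and L unchanged.
= HSL(182°, 76%, 75%)


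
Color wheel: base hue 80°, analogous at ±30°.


Base hue: 80°
Left analog: (80 - 30) mod 360 = 50°
Right analog: (80 + 30) mod 360 = 110°
Analogous hues = 50° and 110°


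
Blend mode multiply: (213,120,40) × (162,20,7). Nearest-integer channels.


Multiply: C = A×B/255, rounded to nearest integer
R: 213×162/255 = 34506/255 ≈ 135.318 → 135
G: 120×20/255 = 2400/255 ≈ 9.412 → 9
B: 40×7/255 = 280/255 ≈ 1.098 → 1
= RGB(135, 9, 1)
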